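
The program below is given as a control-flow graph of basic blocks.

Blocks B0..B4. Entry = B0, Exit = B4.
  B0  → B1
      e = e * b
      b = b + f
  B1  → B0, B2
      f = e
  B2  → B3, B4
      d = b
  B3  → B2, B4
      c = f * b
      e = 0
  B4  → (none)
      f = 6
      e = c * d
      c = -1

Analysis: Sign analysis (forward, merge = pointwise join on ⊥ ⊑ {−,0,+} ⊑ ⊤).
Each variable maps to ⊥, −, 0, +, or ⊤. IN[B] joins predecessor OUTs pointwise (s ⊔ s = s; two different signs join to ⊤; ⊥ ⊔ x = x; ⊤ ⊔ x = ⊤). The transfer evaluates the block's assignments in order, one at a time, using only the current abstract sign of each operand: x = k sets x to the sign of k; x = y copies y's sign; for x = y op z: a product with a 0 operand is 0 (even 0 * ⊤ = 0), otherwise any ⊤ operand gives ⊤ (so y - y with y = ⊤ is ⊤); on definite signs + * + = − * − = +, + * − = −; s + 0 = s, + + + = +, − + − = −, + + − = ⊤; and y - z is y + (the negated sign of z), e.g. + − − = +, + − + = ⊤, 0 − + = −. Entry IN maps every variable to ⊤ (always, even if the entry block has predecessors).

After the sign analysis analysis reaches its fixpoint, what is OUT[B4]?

Answer: {a: ⊤, b: ⊤, c: -, d: ⊤, e: ⊤, f: +}

Trace:
Fixpoint table:
  B0: | IN=(all ⊤) | OUT=(all ⊤)
  B1: | IN=(all ⊤) | OUT=(all ⊤)
  B2: | IN=(all ⊤) | OUT=(all ⊤)
  B3: | IN=(all ⊤) | OUT={e:0; rest ⊤}
  B4: | IN=(all ⊤) | OUT={c:-, f:+; rest ⊤}

Merge at B4: IN[B4] = OUT[B2] ⊔ OUT[B3] = {a: ⊤, b: ⊤, c: ⊤, d: ⊤, e: ⊤, f: ⊤}
Applying B4's transfer function to that IN value gives OUT[B4] (row B4 above).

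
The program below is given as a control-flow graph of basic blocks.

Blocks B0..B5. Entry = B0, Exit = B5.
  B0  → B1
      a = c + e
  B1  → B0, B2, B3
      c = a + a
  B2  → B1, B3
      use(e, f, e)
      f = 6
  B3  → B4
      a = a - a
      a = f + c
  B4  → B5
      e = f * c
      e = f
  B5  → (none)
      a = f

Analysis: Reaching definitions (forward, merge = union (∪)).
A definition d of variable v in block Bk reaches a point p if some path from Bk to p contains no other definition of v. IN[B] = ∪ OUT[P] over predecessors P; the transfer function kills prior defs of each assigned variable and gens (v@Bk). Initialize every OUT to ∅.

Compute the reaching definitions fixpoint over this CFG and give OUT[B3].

Per-block solution:
  B0: | IN={a@B0, c@B1, f@B2} | OUT={a@B0, c@B1, f@B2}
  B1: | IN={a@B0, c@B1, f@B2} | OUT={a@B0, c@B1, f@B2}
  B2: | IN={a@B0, c@B1, f@B2} | OUT={a@B0, c@B1, f@B2}
  B3: | IN={a@B0, c@B1, f@B2} | OUT={a@B3, c@B1, f@B2}
  B4: | IN={a@B3, c@B1, f@B2} | OUT={a@B3, c@B1, e@B4, f@B2}
  B5: | IN={a@B3, c@B1, e@B4, f@B2} | OUT={a@B5, c@B1, e@B4, f@B2}

Merge at B3: IN[B3] = OUT[B1] ⊔ OUT[B2] = {a@B0, c@B1, f@B2}
Applying B3's transfer function to that IN value gives OUT[B3] (row B3 above).

Answer: {a@B3, c@B1, f@B2}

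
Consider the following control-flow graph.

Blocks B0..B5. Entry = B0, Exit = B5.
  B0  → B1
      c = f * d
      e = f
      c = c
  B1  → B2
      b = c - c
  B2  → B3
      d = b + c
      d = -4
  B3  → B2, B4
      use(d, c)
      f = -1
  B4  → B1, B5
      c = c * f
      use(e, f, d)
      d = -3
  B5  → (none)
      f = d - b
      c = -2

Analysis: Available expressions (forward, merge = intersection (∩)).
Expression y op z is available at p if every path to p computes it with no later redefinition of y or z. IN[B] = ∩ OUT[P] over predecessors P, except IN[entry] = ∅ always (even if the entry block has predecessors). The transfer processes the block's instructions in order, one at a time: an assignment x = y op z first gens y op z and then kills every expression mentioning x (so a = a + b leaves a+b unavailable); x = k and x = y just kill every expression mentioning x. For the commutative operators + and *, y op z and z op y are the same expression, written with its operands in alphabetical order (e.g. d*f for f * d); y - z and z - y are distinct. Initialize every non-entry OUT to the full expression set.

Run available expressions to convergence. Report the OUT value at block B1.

Answer: {c-c}

Trace:
Per-block solution:
  B0:   IN={}   OUT={d*f}
  B1:   IN={}   OUT={c-c}
  B2:   IN={c-c}   OUT={b+c, c-c}
  B3:   IN={b+c, c-c}   OUT={b+c, c-c}
  B4:   IN={b+c, c-c}   OUT={}
  B5:   IN={}   OUT={d-b}

Merge at B1: IN[B1] = OUT[B0] ∩ OUT[B4] = {}
Applying B1's transfer function to that IN value gives OUT[B1] (row B1 above).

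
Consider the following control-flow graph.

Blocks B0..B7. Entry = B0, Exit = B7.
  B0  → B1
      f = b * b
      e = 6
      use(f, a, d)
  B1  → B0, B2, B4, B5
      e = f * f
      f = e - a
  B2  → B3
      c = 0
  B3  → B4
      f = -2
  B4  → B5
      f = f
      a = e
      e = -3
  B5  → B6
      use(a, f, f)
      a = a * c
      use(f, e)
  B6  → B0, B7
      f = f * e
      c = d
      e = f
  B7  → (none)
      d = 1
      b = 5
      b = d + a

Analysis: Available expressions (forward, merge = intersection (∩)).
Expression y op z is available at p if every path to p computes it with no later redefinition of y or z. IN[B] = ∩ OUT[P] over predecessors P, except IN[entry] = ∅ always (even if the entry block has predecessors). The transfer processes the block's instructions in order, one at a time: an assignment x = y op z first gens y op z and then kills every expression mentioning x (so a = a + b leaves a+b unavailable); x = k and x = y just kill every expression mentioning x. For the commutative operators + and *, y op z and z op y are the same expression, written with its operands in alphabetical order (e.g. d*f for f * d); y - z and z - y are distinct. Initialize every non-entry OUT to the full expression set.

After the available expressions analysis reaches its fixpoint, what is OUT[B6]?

Answer: {b*b}

Derivation:
Fixpoint table:
  B0:   IN={}   OUT={b*b}
  B1:   IN={b*b}   OUT={b*b, e-a}
  B2:   IN={b*b, e-a}   OUT={b*b, e-a}
  B3:   IN={b*b, e-a}   OUT={b*b, e-a}
  B4:   IN={b*b, e-a}   OUT={b*b}
  B5:   IN={b*b}   OUT={b*b}
  B6:   IN={b*b}   OUT={b*b}
  B7:   IN={b*b}   OUT={a+d}

Merge at B6: IN[B6] = OUT[B5] = {b*b}
Applying B6's transfer function to that IN value gives OUT[B6] (row B6 above).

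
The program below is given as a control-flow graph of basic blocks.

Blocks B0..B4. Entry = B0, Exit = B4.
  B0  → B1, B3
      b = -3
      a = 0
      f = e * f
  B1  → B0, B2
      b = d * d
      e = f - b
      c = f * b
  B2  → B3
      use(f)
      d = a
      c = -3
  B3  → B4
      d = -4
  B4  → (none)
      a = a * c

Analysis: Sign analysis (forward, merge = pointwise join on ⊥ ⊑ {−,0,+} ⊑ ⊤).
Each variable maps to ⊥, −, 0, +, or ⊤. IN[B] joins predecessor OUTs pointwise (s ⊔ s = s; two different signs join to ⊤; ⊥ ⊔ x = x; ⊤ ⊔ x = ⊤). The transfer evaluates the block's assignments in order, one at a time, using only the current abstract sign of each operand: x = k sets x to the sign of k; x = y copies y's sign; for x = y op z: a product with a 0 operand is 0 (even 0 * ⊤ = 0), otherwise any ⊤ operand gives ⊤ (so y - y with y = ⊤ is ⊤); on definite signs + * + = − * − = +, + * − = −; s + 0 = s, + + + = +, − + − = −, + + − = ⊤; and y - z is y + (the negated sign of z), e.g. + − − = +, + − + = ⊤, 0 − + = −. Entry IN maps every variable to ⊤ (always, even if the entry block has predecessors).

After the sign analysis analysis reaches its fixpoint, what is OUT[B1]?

Per-block solution:
  B0: | IN=(all ⊤) | OUT={a:0, b:-; rest ⊤}
  B1: | IN={a:0, b:-; rest ⊤} | OUT={a:0; rest ⊤}
  B2: | IN={a:0; rest ⊤} | OUT={a:0, c:-, d:0; rest ⊤}
  B3: | IN={a:0; rest ⊤} | OUT={a:0, d:-; rest ⊤}
  B4: | IN={a:0, d:-; rest ⊤} | OUT={a:0, d:-; rest ⊤}

Merge at B1: IN[B1] = OUT[B0] = {a: 0, b: -, c: ⊤, d: ⊤, e: ⊤, f: ⊤}
Applying B1's transfer function to that IN value gives OUT[B1] (row B1 above).

Answer: {a: 0, b: ⊤, c: ⊤, d: ⊤, e: ⊤, f: ⊤}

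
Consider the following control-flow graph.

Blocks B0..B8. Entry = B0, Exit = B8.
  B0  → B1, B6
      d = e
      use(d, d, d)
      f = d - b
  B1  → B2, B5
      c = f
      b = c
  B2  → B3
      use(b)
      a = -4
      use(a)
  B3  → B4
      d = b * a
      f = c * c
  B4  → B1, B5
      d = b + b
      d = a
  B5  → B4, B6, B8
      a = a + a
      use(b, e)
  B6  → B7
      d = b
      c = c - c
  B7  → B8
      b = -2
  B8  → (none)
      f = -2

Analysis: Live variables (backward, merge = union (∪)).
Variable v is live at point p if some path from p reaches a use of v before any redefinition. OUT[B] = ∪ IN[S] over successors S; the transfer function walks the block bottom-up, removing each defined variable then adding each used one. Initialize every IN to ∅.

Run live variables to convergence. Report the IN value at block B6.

Answer: {b, c}

Trace:
Converged values:
  B0:   IN={a, b, c, e}   OUT={a, b, c, e, f}
  B1:   IN={a, e, f}   OUT={a, b, c, e, f}
  B2:   IN={b, c, e}   OUT={a, b, c, e}
  B3:   IN={a, b, c, e}   OUT={a, b, c, e, f}
  B4:   IN={a, b, c, e, f}   OUT={a, b, c, e, f}
  B5:   IN={a, b, c, e, f}   OUT={a, b, c, e, f}
  B6:   IN={b, c}   OUT={}
  B7:   IN={}   OUT={}
  B8:   IN={}   OUT={}

Merge at B6: OUT[B6] = IN[B7] = {}
Applying B6's transfer function to that OUT value gives IN[B6] (row B6 above).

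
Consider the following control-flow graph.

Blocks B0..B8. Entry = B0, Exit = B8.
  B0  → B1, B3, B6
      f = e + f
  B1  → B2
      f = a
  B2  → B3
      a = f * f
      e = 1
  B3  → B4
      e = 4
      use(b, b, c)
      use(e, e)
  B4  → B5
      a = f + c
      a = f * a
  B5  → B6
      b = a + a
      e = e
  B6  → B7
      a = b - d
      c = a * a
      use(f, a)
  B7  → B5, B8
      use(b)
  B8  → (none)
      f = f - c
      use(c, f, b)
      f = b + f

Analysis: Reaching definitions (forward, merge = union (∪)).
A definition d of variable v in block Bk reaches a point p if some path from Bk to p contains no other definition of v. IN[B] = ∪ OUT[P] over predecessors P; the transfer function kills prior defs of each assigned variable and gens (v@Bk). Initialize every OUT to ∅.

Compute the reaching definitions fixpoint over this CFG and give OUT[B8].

Fixpoint table:
  B0:   IN={}   OUT={f@B0}
  B1:   IN={f@B0}   OUT={f@B1}
  B2:   IN={f@B1}   OUT={a@B2, e@B2, f@B1}
  B3:   IN={a@B2, e@B2, f@B0, f@B1}   OUT={a@B2, e@B3, f@B0, f@B1}
  B4:   IN={a@B2, e@B3, f@B0, f@B1}   OUT={a@B4, e@B3, f@B0, f@B1}
  B5:   IN={a@B4, a@B6, b@B5, c@B6, e@B3, e@B5, f@B0, f@B1}   OUT={a@B4, a@B6, b@B5, c@B6, e@B5, f@B0, f@B1}
  B6:   IN={a@B4, a@B6, b@B5, c@B6, e@B5, f@B0, f@B1}   OUT={a@B6, b@B5, c@B6, e@B5, f@B0, f@B1}
  B7:   IN={a@B6, b@B5, c@B6, e@B5, f@B0, f@B1}   OUT={a@B6, b@B5, c@B6, e@B5, f@B0, f@B1}
  B8:   IN={a@B6, b@B5, c@B6, e@B5, f@B0, f@B1}   OUT={a@B6, b@B5, c@B6, e@B5, f@B8}

Merge at B8: IN[B8] = OUT[B7] = {a@B6, b@B5, c@B6, e@B5, f@B0, f@B1}
Applying B8's transfer function to that IN value gives OUT[B8] (row B8 above).

Answer: {a@B6, b@B5, c@B6, e@B5, f@B8}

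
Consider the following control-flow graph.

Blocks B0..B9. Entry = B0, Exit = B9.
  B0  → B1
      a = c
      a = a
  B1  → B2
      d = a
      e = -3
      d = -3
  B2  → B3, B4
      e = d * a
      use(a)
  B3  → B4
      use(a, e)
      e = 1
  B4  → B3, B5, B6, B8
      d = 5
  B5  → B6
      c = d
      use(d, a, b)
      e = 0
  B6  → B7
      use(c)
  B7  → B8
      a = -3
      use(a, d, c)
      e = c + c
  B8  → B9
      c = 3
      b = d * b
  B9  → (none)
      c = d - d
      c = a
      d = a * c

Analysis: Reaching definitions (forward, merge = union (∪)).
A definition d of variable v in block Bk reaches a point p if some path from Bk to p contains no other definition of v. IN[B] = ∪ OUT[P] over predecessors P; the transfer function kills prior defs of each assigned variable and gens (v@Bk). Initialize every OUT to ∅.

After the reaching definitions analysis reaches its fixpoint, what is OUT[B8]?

Per-block solution:
  B0: | IN={} | OUT={a@B0}
  B1: | IN={a@B0} | OUT={a@B0, d@B1, e@B1}
  B2: | IN={a@B0, d@B1, e@B1} | OUT={a@B0, d@B1, e@B2}
  B3: | IN={a@B0, d@B1, d@B4, e@B2, e@B3} | OUT={a@B0, d@B1, d@B4, e@B3}
  B4: | IN={a@B0, d@B1, d@B4, e@B2, e@B3} | OUT={a@B0, d@B4, e@B2, e@B3}
  B5: | IN={a@B0, d@B4, e@B2, e@B3} | OUT={a@B0, c@B5, d@B4, e@B5}
  B6: | IN={a@B0, c@B5, d@B4, e@B2, e@B3, e@B5} | OUT={a@B0, c@B5, d@B4, e@B2, e@B3, e@B5}
  B7: | IN={a@B0, c@B5, d@B4, e@B2, e@B3, e@B5} | OUT={a@B7, c@B5, d@B4, e@B7}
  B8: | IN={a@B0, a@B7, c@B5, d@B4, e@B2, e@B3, e@B7} | OUT={a@B0, a@B7, b@B8, c@B8, d@B4, e@B2, e@B3, e@B7}
  B9: | IN={a@B0, a@B7, b@B8, c@B8, d@B4, e@B2, e@B3, e@B7} | OUT={a@B0, a@B7, b@B8, c@B9, d@B9, e@B2, e@B3, e@B7}

Merge at B8: IN[B8] = OUT[B4] ⊔ OUT[B7] = {a@B0, a@B7, c@B5, d@B4, e@B2, e@B3, e@B7}
Applying B8's transfer function to that IN value gives OUT[B8] (row B8 above).

Answer: {a@B0, a@B7, b@B8, c@B8, d@B4, e@B2, e@B3, e@B7}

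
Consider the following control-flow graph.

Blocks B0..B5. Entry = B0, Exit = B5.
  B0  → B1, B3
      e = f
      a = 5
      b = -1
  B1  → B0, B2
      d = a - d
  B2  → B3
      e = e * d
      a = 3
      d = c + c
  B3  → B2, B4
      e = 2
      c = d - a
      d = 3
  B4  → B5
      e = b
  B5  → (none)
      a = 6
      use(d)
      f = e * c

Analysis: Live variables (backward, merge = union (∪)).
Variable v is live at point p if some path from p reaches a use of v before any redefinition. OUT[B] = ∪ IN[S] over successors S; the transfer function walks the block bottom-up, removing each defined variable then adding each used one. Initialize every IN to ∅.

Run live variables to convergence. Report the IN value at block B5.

Answer: {c, d, e}

Trace:
Fixpoint table:
  B0:   IN={c, d, f}   OUT={a, b, c, d, e, f}
  B1:   IN={a, b, c, d, e, f}   OUT={b, c, d, e, f}
  B2:   IN={b, c, d, e}   OUT={a, b, d}
  B3:   IN={a, b, d}   OUT={b, c, d, e}
  B4:   IN={b, c, d}   OUT={c, d, e}
  B5:   IN={c, d, e}   OUT={}

B5 is the boundary node: OUT[B5] = {}
Applying B5's transfer function to that OUT value gives IN[B5] (row B5 above).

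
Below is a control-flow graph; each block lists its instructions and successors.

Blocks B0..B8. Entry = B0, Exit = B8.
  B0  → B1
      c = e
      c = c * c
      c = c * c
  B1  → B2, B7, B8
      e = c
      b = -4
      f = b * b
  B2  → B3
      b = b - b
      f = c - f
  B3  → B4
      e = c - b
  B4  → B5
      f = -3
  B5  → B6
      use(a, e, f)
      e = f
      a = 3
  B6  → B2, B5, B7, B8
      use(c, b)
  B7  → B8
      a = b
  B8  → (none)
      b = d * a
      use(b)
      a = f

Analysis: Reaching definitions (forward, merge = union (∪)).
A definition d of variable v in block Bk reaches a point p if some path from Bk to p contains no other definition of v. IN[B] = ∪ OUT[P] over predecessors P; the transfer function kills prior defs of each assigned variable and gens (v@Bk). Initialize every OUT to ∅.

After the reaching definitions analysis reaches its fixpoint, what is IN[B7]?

Converged values:
  B0: | IN={} | OUT={c@B0}
  B1: | IN={c@B0} | OUT={b@B1, c@B0, e@B1, f@B1}
  B2: | IN={a@B5, b@B1, b@B2, c@B0, e@B1, e@B5, f@B1, f@B4} | OUT={a@B5, b@B2, c@B0, e@B1, e@B5, f@B2}
  B3: | IN={a@B5, b@B2, c@B0, e@B1, e@B5, f@B2} | OUT={a@B5, b@B2, c@B0, e@B3, f@B2}
  B4: | IN={a@B5, b@B2, c@B0, e@B3, f@B2} | OUT={a@B5, b@B2, c@B0, e@B3, f@B4}
  B5: | IN={a@B5, b@B2, c@B0, e@B3, e@B5, f@B4} | OUT={a@B5, b@B2, c@B0, e@B5, f@B4}
  B6: | IN={a@B5, b@B2, c@B0, e@B5, f@B4} | OUT={a@B5, b@B2, c@B0, e@B5, f@B4}
  B7: | IN={a@B5, b@B1, b@B2, c@B0, e@B1, e@B5, f@B1, f@B4} | OUT={a@B7, b@B1, b@B2, c@B0, e@B1, e@B5, f@B1, f@B4}
  B8: | IN={a@B5, a@B7, b@B1, b@B2, c@B0, e@B1, e@B5, f@B1, f@B4} | OUT={a@B8, b@B8, c@B0, e@B1, e@B5, f@B1, f@B4}

Merge at B7: IN[B7] = OUT[B1] ⊔ OUT[B6] = {a@B5, b@B1, b@B2, c@B0, e@B1, e@B5, f@B1, f@B4}

Answer: {a@B5, b@B1, b@B2, c@B0, e@B1, e@B5, f@B1, f@B4}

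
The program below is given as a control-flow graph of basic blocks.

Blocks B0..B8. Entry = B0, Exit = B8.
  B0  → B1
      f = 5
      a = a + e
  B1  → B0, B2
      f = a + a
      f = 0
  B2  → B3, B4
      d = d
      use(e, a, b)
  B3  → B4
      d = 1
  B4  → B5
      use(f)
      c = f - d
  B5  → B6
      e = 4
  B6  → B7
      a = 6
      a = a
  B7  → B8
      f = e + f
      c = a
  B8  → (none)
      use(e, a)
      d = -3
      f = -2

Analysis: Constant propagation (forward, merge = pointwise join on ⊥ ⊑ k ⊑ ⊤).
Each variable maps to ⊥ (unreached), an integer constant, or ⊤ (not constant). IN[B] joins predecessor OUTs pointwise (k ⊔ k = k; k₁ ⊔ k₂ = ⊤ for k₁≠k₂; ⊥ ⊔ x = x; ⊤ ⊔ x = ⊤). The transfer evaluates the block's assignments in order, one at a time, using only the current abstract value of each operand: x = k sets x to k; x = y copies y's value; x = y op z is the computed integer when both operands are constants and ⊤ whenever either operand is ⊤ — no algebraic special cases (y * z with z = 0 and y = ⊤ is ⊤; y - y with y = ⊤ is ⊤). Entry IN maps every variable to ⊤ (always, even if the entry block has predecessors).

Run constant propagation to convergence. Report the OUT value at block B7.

Fixpoint table:
  B0:   IN=(all ⊤)   OUT={f:5; rest ⊤}
  B1:   IN={f:5; rest ⊤}   OUT={f:0; rest ⊤}
  B2:   IN={f:0; rest ⊤}   OUT={f:0; rest ⊤}
  B3:   IN={f:0; rest ⊤}   OUT={d:1, f:0; rest ⊤}
  B4:   IN={f:0; rest ⊤}   OUT={f:0; rest ⊤}
  B5:   IN={f:0; rest ⊤}   OUT={e:4, f:0; rest ⊤}
  B6:   IN={e:4, f:0; rest ⊤}   OUT={a:6, e:4, f:0; rest ⊤}
  B7:   IN={a:6, e:4, f:0; rest ⊤}   OUT={a:6, c:6, e:4, f:4; rest ⊤}
  B8:   IN={a:6, c:6, e:4, f:4; rest ⊤}   OUT={a:6, c:6, d:-3, e:4, f:-2; rest ⊤}

Merge at B7: IN[B7] = OUT[B6] = {a: 6, b: ⊤, c: ⊤, d: ⊤, e: 4, f: 0}
Applying B7's transfer function to that IN value gives OUT[B7] (row B7 above).

Answer: {a: 6, b: ⊤, c: 6, d: ⊤, e: 4, f: 4}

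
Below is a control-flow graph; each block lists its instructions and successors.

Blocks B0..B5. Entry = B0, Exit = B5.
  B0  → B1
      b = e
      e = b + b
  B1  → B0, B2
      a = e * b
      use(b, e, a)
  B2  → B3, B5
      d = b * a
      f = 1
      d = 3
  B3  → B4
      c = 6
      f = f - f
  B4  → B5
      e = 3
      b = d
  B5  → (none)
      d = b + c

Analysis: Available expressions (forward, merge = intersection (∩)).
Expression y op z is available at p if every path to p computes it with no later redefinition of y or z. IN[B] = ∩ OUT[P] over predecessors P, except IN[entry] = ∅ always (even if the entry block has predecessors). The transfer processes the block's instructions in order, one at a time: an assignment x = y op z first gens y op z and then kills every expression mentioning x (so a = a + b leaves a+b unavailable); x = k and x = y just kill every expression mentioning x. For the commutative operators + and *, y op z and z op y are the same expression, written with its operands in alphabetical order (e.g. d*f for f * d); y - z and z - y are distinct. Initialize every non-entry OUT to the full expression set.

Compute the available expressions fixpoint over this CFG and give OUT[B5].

Answer: {b+c}

Working:
Converged values:
  B0:   IN={}   OUT={b+b}
  B1:   IN={b+b}   OUT={b*e, b+b}
  B2:   IN={b*e, b+b}   OUT={a*b, b*e, b+b}
  B3:   IN={a*b, b*e, b+b}   OUT={a*b, b*e, b+b}
  B4:   IN={a*b, b*e, b+b}   OUT={}
  B5:   IN={}   OUT={b+c}

Merge at B5: IN[B5] = OUT[B2] ∩ OUT[B4] = {}
Applying B5's transfer function to that IN value gives OUT[B5] (row B5 above).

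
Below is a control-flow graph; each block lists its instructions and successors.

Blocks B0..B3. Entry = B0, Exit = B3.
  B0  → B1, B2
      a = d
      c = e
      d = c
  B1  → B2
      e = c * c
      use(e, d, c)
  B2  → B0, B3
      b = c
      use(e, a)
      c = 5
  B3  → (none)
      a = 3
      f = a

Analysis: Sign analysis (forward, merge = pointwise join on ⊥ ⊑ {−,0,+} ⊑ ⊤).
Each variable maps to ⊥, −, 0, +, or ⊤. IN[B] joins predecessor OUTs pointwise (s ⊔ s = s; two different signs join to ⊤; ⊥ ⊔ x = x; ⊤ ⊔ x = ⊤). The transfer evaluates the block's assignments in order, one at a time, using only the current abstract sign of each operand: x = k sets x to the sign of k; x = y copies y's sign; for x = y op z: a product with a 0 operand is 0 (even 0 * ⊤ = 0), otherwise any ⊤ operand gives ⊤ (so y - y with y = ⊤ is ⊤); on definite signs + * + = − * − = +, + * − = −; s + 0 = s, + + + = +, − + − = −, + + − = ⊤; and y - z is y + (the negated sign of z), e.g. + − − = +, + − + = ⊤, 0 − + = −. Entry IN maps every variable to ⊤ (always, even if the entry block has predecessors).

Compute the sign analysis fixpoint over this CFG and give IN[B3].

Converged values:
  B0:  IN=(all ⊤)  OUT=(all ⊤)
  B1:  IN=(all ⊤)  OUT=(all ⊤)
  B2:  IN=(all ⊤)  OUT={c:+; rest ⊤}
  B3:  IN={c:+; rest ⊤}  OUT={a:+, c:+, f:+; rest ⊤}

Merge at B3: IN[B3] = OUT[B2] = {a: ⊤, b: ⊤, c: +, d: ⊤, e: ⊤, f: ⊤}

Answer: {a: ⊤, b: ⊤, c: +, d: ⊤, e: ⊤, f: ⊤}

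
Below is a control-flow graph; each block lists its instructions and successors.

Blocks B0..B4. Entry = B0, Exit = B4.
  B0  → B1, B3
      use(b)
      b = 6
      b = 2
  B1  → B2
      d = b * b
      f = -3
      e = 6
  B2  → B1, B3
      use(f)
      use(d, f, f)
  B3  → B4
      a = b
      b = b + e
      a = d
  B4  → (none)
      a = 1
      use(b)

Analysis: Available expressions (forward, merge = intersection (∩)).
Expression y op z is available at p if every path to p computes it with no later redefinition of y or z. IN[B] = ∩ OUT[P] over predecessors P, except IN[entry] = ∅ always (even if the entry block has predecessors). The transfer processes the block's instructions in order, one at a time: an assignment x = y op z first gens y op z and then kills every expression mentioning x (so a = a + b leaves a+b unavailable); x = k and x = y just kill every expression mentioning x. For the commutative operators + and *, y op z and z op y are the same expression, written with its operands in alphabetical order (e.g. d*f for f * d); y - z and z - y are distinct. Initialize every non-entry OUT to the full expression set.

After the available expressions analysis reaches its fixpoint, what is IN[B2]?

Answer: {b*b}

Working:
Converged values:
  B0:  IN={}  OUT={}
  B1:  IN={}  OUT={b*b}
  B2:  IN={b*b}  OUT={b*b}
  B3:  IN={}  OUT={}
  B4:  IN={}  OUT={}

Merge at B2: IN[B2] = OUT[B1] = {b*b}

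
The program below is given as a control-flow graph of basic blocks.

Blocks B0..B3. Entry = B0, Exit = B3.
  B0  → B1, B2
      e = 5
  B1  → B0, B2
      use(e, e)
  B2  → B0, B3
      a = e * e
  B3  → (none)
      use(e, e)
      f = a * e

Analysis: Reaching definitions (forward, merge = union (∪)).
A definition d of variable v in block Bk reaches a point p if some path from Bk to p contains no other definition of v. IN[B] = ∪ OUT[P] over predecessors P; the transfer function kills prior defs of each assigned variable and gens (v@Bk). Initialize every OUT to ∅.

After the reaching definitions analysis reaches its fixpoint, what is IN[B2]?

Answer: {a@B2, e@B0}

Working:
Fixpoint table:
  B0:  IN={a@B2, e@B0}  OUT={a@B2, e@B0}
  B1:  IN={a@B2, e@B0}  OUT={a@B2, e@B0}
  B2:  IN={a@B2, e@B0}  OUT={a@B2, e@B0}
  B3:  IN={a@B2, e@B0}  OUT={a@B2, e@B0, f@B3}

Merge at B2: IN[B2] = OUT[B0] ⊔ OUT[B1] = {a@B2, e@B0}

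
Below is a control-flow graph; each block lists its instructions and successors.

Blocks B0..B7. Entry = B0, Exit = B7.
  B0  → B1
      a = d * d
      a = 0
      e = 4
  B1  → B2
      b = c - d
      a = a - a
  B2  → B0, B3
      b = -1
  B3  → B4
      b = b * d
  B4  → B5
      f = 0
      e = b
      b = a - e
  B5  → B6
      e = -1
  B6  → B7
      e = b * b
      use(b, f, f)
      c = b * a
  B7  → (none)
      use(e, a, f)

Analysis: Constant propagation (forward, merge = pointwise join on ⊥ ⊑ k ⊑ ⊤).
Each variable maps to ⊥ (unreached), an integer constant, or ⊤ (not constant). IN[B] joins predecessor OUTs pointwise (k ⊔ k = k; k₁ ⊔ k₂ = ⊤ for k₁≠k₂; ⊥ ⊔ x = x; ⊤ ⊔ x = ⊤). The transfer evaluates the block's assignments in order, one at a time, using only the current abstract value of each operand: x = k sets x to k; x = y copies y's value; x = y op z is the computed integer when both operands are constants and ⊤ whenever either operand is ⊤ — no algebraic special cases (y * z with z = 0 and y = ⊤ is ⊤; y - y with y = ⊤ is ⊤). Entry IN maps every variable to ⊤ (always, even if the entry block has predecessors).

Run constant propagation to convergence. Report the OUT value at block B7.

Answer: {a: 0, b: ⊤, c: ⊤, d: ⊤, e: ⊤, f: 0}

Trace:
Per-block solution:
  B0: | IN=(all ⊤) | OUT={a:0, e:4; rest ⊤}
  B1: | IN={a:0, e:4; rest ⊤} | OUT={a:0, e:4; rest ⊤}
  B2: | IN={a:0, e:4; rest ⊤} | OUT={a:0, b:-1, e:4; rest ⊤}
  B3: | IN={a:0, b:-1, e:4; rest ⊤} | OUT={a:0, e:4; rest ⊤}
  B4: | IN={a:0, e:4; rest ⊤} | OUT={a:0, f:0; rest ⊤}
  B5: | IN={a:0, f:0; rest ⊤} | OUT={a:0, e:-1, f:0; rest ⊤}
  B6: | IN={a:0, e:-1, f:0; rest ⊤} | OUT={a:0, f:0; rest ⊤}
  B7: | IN={a:0, f:0; rest ⊤} | OUT={a:0, f:0; rest ⊤}

Merge at B7: IN[B7] = OUT[B6] = {a: 0, b: ⊤, c: ⊤, d: ⊤, e: ⊤, f: 0}
Applying B7's transfer function to that IN value gives OUT[B7] (row B7 above).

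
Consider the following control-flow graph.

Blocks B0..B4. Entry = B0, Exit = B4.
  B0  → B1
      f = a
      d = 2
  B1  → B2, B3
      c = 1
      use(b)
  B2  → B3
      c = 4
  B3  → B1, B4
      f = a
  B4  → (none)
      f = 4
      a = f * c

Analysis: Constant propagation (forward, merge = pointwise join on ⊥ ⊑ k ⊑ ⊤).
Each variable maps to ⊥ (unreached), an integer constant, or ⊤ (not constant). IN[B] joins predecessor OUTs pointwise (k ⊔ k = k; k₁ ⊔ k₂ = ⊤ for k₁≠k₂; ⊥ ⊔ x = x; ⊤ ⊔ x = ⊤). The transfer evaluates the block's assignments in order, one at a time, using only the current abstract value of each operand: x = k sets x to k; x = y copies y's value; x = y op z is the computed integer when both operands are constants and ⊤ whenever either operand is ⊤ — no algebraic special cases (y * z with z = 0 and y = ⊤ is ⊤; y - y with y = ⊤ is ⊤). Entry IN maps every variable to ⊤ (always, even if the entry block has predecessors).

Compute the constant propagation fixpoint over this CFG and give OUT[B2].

Per-block solution:
  B0:   IN=(all ⊤)   OUT={d:2; rest ⊤}
  B1:   IN={d:2; rest ⊤}   OUT={c:1, d:2; rest ⊤}
  B2:   IN={c:1, d:2; rest ⊤}   OUT={c:4, d:2; rest ⊤}
  B3:   IN={d:2; rest ⊤}   OUT={d:2; rest ⊤}
  B4:   IN={d:2; rest ⊤}   OUT={d:2, f:4; rest ⊤}

Merge at B2: IN[B2] = OUT[B1] = {a: ⊤, b: ⊤, c: 1, d: 2, e: ⊤, f: ⊤}
Applying B2's transfer function to that IN value gives OUT[B2] (row B2 above).

Answer: {a: ⊤, b: ⊤, c: 4, d: 2, e: ⊤, f: ⊤}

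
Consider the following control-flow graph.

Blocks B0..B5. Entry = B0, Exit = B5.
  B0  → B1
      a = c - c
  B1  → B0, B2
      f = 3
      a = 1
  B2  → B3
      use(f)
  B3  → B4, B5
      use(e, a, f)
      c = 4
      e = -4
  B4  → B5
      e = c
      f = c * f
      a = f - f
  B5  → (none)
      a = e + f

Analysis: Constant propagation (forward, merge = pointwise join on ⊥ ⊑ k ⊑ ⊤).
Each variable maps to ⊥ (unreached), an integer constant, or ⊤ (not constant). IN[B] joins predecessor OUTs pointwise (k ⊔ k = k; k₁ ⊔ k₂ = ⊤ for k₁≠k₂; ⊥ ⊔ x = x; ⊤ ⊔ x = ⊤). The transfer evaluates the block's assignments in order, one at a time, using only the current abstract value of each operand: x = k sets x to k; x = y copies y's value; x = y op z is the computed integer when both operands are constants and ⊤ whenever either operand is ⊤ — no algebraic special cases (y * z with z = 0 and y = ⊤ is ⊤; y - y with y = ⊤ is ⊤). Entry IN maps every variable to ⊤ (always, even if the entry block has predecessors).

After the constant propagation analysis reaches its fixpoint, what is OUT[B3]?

Answer: {a: 1, b: ⊤, c: 4, d: ⊤, e: -4, f: 3}

Derivation:
Converged values:
  B0:  IN=(all ⊤)  OUT=(all ⊤)
  B1:  IN=(all ⊤)  OUT={a:1, f:3; rest ⊤}
  B2:  IN={a:1, f:3; rest ⊤}  OUT={a:1, f:3; rest ⊤}
  B3:  IN={a:1, f:3; rest ⊤}  OUT={a:1, c:4, e:-4, f:3; rest ⊤}
  B4:  IN={a:1, c:4, e:-4, f:3; rest ⊤}  OUT={a:0, c:4, e:4, f:12; rest ⊤}
  B5:  IN={c:4; rest ⊤}  OUT={c:4; rest ⊤}

Merge at B3: IN[B3] = OUT[B2] = {a: 1, b: ⊤, c: ⊤, d: ⊤, e: ⊤, f: 3}
Applying B3's transfer function to that IN value gives OUT[B3] (row B3 above).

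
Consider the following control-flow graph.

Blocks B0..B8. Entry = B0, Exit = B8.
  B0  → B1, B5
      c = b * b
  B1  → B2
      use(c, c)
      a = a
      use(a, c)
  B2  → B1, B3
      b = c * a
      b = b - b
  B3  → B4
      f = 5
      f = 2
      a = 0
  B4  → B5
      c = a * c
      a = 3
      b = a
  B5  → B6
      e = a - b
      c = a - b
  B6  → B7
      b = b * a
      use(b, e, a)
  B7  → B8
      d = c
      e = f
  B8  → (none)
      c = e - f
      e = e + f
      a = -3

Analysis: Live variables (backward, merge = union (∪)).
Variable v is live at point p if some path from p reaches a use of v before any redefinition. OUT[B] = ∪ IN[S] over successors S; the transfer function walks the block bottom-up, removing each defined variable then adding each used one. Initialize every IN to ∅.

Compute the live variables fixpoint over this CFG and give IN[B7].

Answer: {c, f}

Working:
Per-block solution:
  B0:  IN={a, b, f}  OUT={a, b, c, f}
  B1:  IN={a, c}  OUT={a, c}
  B2:  IN={a, c}  OUT={a, c}
  B3:  IN={c}  OUT={a, c, f}
  B4:  IN={a, c, f}  OUT={a, b, f}
  B5:  IN={a, b, f}  OUT={a, b, c, e, f}
  B6:  IN={a, b, c, e, f}  OUT={c, f}
  B7:  IN={c, f}  OUT={e, f}
  B8:  IN={e, f}  OUT={}

Merge at B7: OUT[B7] = IN[B8] = {e, f}
Applying B7's transfer function to that OUT value gives IN[B7] (row B7 above).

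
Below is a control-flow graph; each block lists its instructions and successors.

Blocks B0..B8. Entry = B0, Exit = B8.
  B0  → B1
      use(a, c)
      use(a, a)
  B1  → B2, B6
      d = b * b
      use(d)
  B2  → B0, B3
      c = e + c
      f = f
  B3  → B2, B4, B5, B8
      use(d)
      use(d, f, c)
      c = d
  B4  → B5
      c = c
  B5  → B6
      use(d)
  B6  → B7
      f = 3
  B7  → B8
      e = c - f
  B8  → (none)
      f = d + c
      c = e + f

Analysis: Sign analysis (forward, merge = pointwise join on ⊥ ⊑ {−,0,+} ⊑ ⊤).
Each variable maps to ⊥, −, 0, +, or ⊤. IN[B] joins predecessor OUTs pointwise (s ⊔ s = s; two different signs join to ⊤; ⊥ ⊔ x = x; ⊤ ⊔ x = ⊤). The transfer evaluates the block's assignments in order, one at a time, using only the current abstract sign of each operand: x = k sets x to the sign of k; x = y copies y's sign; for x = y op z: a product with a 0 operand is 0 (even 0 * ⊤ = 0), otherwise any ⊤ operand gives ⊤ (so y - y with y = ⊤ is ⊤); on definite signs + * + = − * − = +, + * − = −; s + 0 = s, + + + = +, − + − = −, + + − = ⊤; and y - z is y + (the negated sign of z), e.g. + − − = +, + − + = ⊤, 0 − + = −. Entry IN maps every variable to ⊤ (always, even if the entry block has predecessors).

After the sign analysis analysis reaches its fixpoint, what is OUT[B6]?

Fixpoint table:
  B0:  IN=(all ⊤)  OUT=(all ⊤)
  B1:  IN=(all ⊤)  OUT=(all ⊤)
  B2:  IN=(all ⊤)  OUT=(all ⊤)
  B3:  IN=(all ⊤)  OUT=(all ⊤)
  B4:  IN=(all ⊤)  OUT=(all ⊤)
  B5:  IN=(all ⊤)  OUT=(all ⊤)
  B6:  IN=(all ⊤)  OUT={f:+; rest ⊤}
  B7:  IN={f:+; rest ⊤}  OUT={f:+; rest ⊤}
  B8:  IN=(all ⊤)  OUT=(all ⊤)

Merge at B6: IN[B6] = OUT[B1] ⊔ OUT[B5] = {a: ⊤, b: ⊤, c: ⊤, d: ⊤, e: ⊤, f: ⊤}
Applying B6's transfer function to that IN value gives OUT[B6] (row B6 above).

Answer: {a: ⊤, b: ⊤, c: ⊤, d: ⊤, e: ⊤, f: +}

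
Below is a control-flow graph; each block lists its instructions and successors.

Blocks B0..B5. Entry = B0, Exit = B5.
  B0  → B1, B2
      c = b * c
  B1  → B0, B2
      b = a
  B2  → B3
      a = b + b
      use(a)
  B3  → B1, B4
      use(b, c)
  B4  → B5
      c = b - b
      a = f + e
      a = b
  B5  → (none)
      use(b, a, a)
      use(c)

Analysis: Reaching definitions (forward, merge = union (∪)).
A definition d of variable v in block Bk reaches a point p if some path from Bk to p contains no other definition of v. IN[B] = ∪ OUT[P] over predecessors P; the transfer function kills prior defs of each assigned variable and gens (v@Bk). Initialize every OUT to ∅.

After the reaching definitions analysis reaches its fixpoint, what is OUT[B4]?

Per-block solution:
  B0:  IN={a@B2, b@B1, c@B0}  OUT={a@B2, b@B1, c@B0}
  B1:  IN={a@B2, b@B1, c@B0}  OUT={a@B2, b@B1, c@B0}
  B2:  IN={a@B2, b@B1, c@B0}  OUT={a@B2, b@B1, c@B0}
  B3:  IN={a@B2, b@B1, c@B0}  OUT={a@B2, b@B1, c@B0}
  B4:  IN={a@B2, b@B1, c@B0}  OUT={a@B4, b@B1, c@B4}
  B5:  IN={a@B4, b@B1, c@B4}  OUT={a@B4, b@B1, c@B4}

Merge at B4: IN[B4] = OUT[B3] = {a@B2, b@B1, c@B0}
Applying B4's transfer function to that IN value gives OUT[B4] (row B4 above).

Answer: {a@B4, b@B1, c@B4}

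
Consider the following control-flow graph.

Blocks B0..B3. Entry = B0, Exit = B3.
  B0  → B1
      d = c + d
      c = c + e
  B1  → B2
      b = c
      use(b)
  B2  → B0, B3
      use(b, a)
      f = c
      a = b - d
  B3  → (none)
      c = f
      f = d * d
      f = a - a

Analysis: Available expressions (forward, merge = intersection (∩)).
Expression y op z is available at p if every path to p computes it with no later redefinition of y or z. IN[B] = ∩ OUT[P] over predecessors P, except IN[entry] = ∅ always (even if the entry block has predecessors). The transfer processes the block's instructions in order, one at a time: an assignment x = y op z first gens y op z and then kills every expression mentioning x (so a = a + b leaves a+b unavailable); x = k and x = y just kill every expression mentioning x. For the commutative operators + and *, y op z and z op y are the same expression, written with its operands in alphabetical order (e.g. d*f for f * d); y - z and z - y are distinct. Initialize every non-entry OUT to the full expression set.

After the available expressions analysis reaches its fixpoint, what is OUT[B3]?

Per-block solution:
  B0:  IN={}  OUT={}
  B1:  IN={}  OUT={}
  B2:  IN={}  OUT={b-d}
  B3:  IN={b-d}  OUT={a-a, b-d, d*d}

Merge at B3: IN[B3] = OUT[B2] = {b-d}
Applying B3's transfer function to that IN value gives OUT[B3] (row B3 above).

Answer: {a-a, b-d, d*d}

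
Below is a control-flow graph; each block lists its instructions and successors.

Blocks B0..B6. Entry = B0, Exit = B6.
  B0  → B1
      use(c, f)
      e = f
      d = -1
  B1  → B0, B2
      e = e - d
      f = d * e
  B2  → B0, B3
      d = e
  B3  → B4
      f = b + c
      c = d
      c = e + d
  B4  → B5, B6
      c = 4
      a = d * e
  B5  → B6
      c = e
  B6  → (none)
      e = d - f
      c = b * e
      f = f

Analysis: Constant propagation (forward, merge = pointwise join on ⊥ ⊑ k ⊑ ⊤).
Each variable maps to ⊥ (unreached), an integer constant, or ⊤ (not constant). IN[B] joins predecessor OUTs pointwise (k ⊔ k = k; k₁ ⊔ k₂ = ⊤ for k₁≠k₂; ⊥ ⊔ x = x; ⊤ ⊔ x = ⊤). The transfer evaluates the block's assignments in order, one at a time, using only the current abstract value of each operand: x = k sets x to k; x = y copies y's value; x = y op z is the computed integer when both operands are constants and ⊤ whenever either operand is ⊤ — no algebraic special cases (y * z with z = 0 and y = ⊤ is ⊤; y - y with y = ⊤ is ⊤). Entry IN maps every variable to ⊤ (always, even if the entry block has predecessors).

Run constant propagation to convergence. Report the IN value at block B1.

Answer: {a: ⊤, b: ⊤, c: ⊤, d: -1, e: ⊤, f: ⊤}

Derivation:
Converged values:
  B0:   IN=(all ⊤)   OUT={d:-1; rest ⊤}
  B1:   IN={d:-1; rest ⊤}   OUT={d:-1; rest ⊤}
  B2:   IN={d:-1; rest ⊤}   OUT=(all ⊤)
  B3:   IN=(all ⊤)   OUT=(all ⊤)
  B4:   IN=(all ⊤)   OUT={c:4; rest ⊤}
  B5:   IN={c:4; rest ⊤}   OUT=(all ⊤)
  B6:   IN=(all ⊤)   OUT=(all ⊤)

Merge at B1: IN[B1] = OUT[B0] = {a: ⊤, b: ⊤, c: ⊤, d: -1, e: ⊤, f: ⊤}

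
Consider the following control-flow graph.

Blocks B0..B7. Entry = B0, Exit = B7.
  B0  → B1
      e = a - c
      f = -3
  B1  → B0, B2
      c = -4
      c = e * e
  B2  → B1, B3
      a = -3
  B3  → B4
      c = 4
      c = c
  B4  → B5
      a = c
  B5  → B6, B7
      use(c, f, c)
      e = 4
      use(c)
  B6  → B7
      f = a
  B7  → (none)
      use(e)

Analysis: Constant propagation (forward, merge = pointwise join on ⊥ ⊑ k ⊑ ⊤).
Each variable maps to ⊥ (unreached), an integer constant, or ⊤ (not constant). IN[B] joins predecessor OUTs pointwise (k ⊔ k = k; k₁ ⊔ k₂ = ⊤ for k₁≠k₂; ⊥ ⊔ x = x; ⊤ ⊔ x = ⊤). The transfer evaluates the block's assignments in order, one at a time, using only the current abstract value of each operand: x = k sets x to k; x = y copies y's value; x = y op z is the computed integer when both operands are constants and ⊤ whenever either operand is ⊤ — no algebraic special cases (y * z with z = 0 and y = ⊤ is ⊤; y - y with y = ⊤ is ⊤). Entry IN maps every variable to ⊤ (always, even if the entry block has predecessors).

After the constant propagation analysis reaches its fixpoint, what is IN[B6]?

Per-block solution:
  B0:  IN=(all ⊤)  OUT={f:-3; rest ⊤}
  B1:  IN={f:-3; rest ⊤}  OUT={f:-3; rest ⊤}
  B2:  IN={f:-3; rest ⊤}  OUT={a:-3, f:-3; rest ⊤}
  B3:  IN={a:-3, f:-3; rest ⊤}  OUT={a:-3, c:4, f:-3; rest ⊤}
  B4:  IN={a:-3, c:4, f:-3; rest ⊤}  OUT={a:4, c:4, f:-3; rest ⊤}
  B5:  IN={a:4, c:4, f:-3; rest ⊤}  OUT={a:4, c:4, e:4, f:-3; rest ⊤}
  B6:  IN={a:4, c:4, e:4, f:-3; rest ⊤}  OUT={a:4, c:4, e:4, f:4; rest ⊤}
  B7:  IN={a:4, c:4, e:4; rest ⊤}  OUT={a:4, c:4, e:4; rest ⊤}

Merge at B6: IN[B6] = OUT[B5] = {a: 4, b: ⊤, c: 4, d: ⊤, e: 4, f: -3}

Answer: {a: 4, b: ⊤, c: 4, d: ⊤, e: 4, f: -3}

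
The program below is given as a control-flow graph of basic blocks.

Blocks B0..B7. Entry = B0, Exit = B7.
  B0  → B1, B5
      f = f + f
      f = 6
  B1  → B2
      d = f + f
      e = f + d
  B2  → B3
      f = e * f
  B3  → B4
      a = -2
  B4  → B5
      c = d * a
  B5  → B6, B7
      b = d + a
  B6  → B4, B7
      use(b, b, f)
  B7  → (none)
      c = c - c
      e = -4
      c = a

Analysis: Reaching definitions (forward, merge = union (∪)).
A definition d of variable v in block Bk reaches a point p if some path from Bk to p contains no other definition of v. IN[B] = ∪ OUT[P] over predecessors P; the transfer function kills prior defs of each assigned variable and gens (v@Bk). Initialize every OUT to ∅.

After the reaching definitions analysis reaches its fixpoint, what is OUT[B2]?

Fixpoint table:
  B0: | IN={} | OUT={f@B0}
  B1: | IN={f@B0} | OUT={d@B1, e@B1, f@B0}
  B2: | IN={d@B1, e@B1, f@B0} | OUT={d@B1, e@B1, f@B2}
  B3: | IN={d@B1, e@B1, f@B2} | OUT={a@B3, d@B1, e@B1, f@B2}
  B4: | IN={a@B3, b@B5, c@B4, d@B1, e@B1, f@B0, f@B2} | OUT={a@B3, b@B5, c@B4, d@B1, e@B1, f@B0, f@B2}
  B5: | IN={a@B3, b@B5, c@B4, d@B1, e@B1, f@B0, f@B2} | OUT={a@B3, b@B5, c@B4, d@B1, e@B1, f@B0, f@B2}
  B6: | IN={a@B3, b@B5, c@B4, d@B1, e@B1, f@B0, f@B2} | OUT={a@B3, b@B5, c@B4, d@B1, e@B1, f@B0, f@B2}
  B7: | IN={a@B3, b@B5, c@B4, d@B1, e@B1, f@B0, f@B2} | OUT={a@B3, b@B5, c@B7, d@B1, e@B7, f@B0, f@B2}

Merge at B2: IN[B2] = OUT[B1] = {d@B1, e@B1, f@B0}
Applying B2's transfer function to that IN value gives OUT[B2] (row B2 above).

Answer: {d@B1, e@B1, f@B2}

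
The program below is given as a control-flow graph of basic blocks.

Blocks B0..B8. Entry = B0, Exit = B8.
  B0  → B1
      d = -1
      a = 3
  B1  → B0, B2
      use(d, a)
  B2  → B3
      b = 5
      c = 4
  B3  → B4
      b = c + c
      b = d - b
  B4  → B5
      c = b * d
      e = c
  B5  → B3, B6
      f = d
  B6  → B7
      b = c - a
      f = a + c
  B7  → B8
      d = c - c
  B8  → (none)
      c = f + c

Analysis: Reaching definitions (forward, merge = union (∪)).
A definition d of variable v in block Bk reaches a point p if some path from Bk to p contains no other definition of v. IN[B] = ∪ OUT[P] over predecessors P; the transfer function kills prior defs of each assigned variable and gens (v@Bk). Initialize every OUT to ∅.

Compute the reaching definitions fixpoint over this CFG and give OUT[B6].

Per-block solution:
  B0: | IN={a@B0, d@B0} | OUT={a@B0, d@B0}
  B1: | IN={a@B0, d@B0} | OUT={a@B0, d@B0}
  B2: | IN={a@B0, d@B0} | OUT={a@B0, b@B2, c@B2, d@B0}
  B3: | IN={a@B0, b@B2, b@B3, c@B2, c@B4, d@B0, e@B4, f@B5} | OUT={a@B0, b@B3, c@B2, c@B4, d@B0, e@B4, f@B5}
  B4: | IN={a@B0, b@B3, c@B2, c@B4, d@B0, e@B4, f@B5} | OUT={a@B0, b@B3, c@B4, d@B0, e@B4, f@B5}
  B5: | IN={a@B0, b@B3, c@B4, d@B0, e@B4, f@B5} | OUT={a@B0, b@B3, c@B4, d@B0, e@B4, f@B5}
  B6: | IN={a@B0, b@B3, c@B4, d@B0, e@B4, f@B5} | OUT={a@B0, b@B6, c@B4, d@B0, e@B4, f@B6}
  B7: | IN={a@B0, b@B6, c@B4, d@B0, e@B4, f@B6} | OUT={a@B0, b@B6, c@B4, d@B7, e@B4, f@B6}
  B8: | IN={a@B0, b@B6, c@B4, d@B7, e@B4, f@B6} | OUT={a@B0, b@B6, c@B8, d@B7, e@B4, f@B6}

Merge at B6: IN[B6] = OUT[B5] = {a@B0, b@B3, c@B4, d@B0, e@B4, f@B5}
Applying B6's transfer function to that IN value gives OUT[B6] (row B6 above).

Answer: {a@B0, b@B6, c@B4, d@B0, e@B4, f@B6}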